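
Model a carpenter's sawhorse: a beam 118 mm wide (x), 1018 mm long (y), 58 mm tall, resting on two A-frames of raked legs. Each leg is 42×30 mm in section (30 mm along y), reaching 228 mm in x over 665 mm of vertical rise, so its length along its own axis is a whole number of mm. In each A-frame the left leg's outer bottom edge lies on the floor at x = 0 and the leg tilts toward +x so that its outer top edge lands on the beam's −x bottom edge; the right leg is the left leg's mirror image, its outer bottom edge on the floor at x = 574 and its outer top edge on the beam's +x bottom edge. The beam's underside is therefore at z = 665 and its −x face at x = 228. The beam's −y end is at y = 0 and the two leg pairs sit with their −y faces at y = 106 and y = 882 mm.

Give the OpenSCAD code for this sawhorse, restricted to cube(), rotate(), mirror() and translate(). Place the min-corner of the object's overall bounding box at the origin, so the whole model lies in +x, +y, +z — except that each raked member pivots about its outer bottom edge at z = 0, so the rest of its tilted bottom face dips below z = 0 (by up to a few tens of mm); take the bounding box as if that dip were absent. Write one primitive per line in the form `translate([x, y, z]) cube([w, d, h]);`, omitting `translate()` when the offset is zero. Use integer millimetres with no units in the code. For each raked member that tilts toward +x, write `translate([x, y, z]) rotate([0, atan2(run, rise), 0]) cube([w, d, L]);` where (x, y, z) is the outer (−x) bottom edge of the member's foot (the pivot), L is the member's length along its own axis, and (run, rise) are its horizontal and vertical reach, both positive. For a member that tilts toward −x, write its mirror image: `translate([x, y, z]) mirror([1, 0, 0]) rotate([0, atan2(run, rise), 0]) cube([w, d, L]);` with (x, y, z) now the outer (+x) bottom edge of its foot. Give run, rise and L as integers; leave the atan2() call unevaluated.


translate([228, 0, 665]) cube([118, 1018, 58]);
translate([0, 106, 0]) rotate([0, atan2(228, 665), 0]) cube([42, 30, 703]);
translate([574, 106, 0]) mirror([1, 0, 0]) rotate([0, atan2(228, 665), 0]) cube([42, 30, 703]);
translate([0, 882, 0]) rotate([0, atan2(228, 665), 0]) cube([42, 30, 703]);
translate([574, 882, 0]) mirror([1, 0, 0]) rotate([0, atan2(228, 665), 0]) cube([42, 30, 703]);


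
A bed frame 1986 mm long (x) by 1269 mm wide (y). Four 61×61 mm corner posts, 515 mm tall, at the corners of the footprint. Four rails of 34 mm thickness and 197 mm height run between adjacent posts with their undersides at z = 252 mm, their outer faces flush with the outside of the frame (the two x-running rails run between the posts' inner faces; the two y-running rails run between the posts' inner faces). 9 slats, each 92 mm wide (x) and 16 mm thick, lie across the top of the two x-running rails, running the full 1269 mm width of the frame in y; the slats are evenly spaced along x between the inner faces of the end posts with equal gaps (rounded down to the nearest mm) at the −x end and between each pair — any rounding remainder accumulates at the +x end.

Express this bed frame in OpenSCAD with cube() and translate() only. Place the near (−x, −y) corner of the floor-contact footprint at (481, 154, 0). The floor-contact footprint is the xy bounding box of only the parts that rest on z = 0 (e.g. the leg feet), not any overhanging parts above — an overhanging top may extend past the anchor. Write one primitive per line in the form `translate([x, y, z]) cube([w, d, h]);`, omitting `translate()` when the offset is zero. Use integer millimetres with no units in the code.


translate([481, 154, 0]) cube([61, 61, 515]);
translate([481, 1362, 0]) cube([61, 61, 515]);
translate([2406, 154, 0]) cube([61, 61, 515]);
translate([2406, 1362, 0]) cube([61, 61, 515]);
translate([542, 154, 252]) cube([1864, 34, 197]);
translate([542, 1389, 252]) cube([1864, 34, 197]);
translate([481, 215, 252]) cube([34, 1147, 197]);
translate([2433, 215, 252]) cube([34, 1147, 197]);
translate([645, 154, 449]) cube([92, 1269, 16]);
translate([840, 154, 449]) cube([92, 1269, 16]);
translate([1035, 154, 449]) cube([92, 1269, 16]);
translate([1230, 154, 449]) cube([92, 1269, 16]);
translate([1425, 154, 449]) cube([92, 1269, 16]);
translate([1620, 154, 449]) cube([92, 1269, 16]);
translate([1815, 154, 449]) cube([92, 1269, 16]);
translate([2010, 154, 449]) cube([92, 1269, 16]);
translate([2205, 154, 449]) cube([92, 1269, 16]);


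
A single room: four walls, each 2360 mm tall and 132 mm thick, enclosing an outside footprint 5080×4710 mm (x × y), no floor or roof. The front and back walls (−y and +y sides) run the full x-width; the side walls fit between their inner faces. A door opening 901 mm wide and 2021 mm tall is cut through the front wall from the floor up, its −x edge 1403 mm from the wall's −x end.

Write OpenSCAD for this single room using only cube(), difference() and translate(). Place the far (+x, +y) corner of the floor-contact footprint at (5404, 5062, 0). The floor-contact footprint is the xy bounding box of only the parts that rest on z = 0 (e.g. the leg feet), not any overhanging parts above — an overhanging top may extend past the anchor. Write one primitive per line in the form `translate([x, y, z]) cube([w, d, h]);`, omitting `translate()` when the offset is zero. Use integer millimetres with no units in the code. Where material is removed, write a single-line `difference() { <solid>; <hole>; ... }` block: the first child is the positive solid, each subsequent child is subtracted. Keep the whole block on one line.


difference() { translate([324, 352, 0]) cube([5080, 132, 2360]); translate([1727, 352, 0]) cube([901, 132, 2021]); }
translate([324, 4930, 0]) cube([5080, 132, 2360]);
translate([324, 484, 0]) cube([132, 4446, 2360]);
translate([5272, 484, 0]) cube([132, 4446, 2360]);


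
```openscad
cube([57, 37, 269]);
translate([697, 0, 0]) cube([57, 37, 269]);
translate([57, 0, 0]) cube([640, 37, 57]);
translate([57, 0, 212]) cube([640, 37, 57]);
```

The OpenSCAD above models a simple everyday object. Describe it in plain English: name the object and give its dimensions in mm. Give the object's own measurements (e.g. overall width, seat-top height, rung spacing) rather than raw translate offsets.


A rectangular picture frame lying in the x–z plane (depth along y). The opening is 640 mm wide (x) by 155 mm tall (z), surrounded by a border 57 mm wide on all four sides. The frame is 37 mm deep and is made of two full-height vertical stiles with two horizontal rails fitted between them.


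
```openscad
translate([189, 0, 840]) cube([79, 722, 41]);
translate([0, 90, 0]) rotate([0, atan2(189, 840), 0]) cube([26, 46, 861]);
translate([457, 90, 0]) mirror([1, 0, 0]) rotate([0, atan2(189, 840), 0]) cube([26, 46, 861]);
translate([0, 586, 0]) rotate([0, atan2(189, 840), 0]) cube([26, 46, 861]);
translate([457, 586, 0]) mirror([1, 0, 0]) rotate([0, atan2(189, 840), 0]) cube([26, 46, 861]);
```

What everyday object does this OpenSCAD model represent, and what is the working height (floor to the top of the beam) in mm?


A sawhorse. The overall height is 881 mm.

A beam across two mirrored pairs of raked legs — a sawhorse. The beam's underside is at z = 840 (matching the legs' vertical rise in atan2(189, 840)) and the beam is 41 mm tall, so its top is at 840 + 41 = 881 mm. The raked legs top out at the beam's underside, so that is the highest point.


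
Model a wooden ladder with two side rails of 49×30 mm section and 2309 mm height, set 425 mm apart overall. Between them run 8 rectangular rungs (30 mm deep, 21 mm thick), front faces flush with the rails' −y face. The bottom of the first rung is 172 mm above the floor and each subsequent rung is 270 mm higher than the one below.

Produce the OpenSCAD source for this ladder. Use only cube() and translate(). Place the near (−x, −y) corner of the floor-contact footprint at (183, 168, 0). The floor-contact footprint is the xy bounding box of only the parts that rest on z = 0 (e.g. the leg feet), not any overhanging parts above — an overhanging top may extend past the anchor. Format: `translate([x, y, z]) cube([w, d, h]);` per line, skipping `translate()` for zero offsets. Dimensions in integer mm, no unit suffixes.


translate([183, 168, 0]) cube([49, 30, 2309]);
translate([559, 168, 0]) cube([49, 30, 2309]);
translate([232, 168, 172]) cube([327, 30, 21]);
translate([232, 168, 442]) cube([327, 30, 21]);
translate([232, 168, 712]) cube([327, 30, 21]);
translate([232, 168, 982]) cube([327, 30, 21]);
translate([232, 168, 1252]) cube([327, 30, 21]);
translate([232, 168, 1522]) cube([327, 30, 21]);
translate([232, 168, 1792]) cube([327, 30, 21]);
translate([232, 168, 2062]) cube([327, 30, 21]);


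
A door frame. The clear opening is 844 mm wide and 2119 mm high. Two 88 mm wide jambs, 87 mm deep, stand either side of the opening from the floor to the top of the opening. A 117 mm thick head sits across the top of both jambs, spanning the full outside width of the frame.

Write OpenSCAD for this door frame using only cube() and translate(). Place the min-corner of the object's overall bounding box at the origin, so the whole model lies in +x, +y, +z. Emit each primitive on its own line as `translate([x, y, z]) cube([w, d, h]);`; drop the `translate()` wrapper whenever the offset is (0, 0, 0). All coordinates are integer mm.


cube([88, 87, 2119]);
translate([932, 0, 0]) cube([88, 87, 2119]);
translate([0, 0, 2119]) cube([1020, 87, 117]);


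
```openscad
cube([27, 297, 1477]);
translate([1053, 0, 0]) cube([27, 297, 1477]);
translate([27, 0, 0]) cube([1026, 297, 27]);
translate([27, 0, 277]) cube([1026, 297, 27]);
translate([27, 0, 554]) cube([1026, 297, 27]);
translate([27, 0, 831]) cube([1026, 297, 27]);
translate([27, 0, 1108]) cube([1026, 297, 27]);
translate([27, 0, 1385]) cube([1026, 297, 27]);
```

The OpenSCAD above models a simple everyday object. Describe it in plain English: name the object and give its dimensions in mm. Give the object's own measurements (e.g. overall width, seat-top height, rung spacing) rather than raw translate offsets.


An open bookshelf. Two side panels, each 27 mm thick, 297 mm deep and 1477 mm tall, stand 1080 mm apart (outside-to-outside). Between them sit 6 shelves, each 27 mm thick and 297 mm deep, spanning the full gap between the sides. The bottom shelf rests on the floor (its underside at z = 0) and the clear gap between one shelf's top and the next shelf's underside is 250 mm.


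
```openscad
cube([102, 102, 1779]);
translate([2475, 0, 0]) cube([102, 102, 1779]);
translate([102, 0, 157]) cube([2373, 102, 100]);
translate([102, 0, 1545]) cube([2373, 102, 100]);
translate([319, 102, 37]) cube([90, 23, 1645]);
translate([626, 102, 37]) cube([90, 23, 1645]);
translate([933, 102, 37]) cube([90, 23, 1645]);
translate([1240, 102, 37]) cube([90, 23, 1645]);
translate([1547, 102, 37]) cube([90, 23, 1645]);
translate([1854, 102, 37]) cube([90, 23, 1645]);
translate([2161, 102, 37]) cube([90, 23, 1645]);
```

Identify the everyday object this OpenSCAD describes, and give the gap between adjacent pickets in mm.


A fence section. The picket gap is 217 mm.

Two posts, two rails, 7 pickets — a fence section. Span 2373 mm holds 7 pickets of 90 mm with 8 equal gaps: ⌊(2373 − 7·90) / 8⌋ = 217 mm.


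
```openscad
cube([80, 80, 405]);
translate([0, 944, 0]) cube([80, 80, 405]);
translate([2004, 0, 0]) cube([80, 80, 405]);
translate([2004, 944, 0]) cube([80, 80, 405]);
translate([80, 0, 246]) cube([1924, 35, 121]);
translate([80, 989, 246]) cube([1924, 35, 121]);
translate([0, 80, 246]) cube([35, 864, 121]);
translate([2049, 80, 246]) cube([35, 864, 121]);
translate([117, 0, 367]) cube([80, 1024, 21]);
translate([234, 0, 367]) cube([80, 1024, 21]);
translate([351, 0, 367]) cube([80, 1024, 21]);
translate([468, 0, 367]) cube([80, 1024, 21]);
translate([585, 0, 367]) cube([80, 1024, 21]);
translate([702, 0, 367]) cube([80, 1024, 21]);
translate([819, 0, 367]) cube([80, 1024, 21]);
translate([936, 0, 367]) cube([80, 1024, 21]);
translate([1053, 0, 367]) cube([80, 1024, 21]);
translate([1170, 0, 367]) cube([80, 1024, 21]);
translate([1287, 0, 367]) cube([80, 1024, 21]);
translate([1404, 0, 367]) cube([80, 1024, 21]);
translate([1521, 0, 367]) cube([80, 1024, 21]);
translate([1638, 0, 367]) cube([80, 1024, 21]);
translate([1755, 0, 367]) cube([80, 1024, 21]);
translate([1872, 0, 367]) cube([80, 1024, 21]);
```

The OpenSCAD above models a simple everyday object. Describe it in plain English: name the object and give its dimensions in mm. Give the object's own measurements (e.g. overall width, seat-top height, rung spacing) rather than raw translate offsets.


A bed frame 2084 mm long (x) by 1024 mm wide (y). Four 80×80 mm corner posts, 405 mm tall, at the corners of the footprint. Four rails of 35 mm thickness and 121 mm height run between adjacent posts with their undersides at z = 246 mm, their outer faces flush with the outside of the frame (the two x-running rails run between the posts' inner faces; the two y-running rails run between the posts' inner faces). 16 slats, each 80 mm wide (x) and 21 mm thick, lie across the top of the two x-running rails, running the full 1024 mm width of the frame in y; along x they sit between the end posts with a 37 mm gap after the −x posts and between neighbouring slats, leaving 52 mm before the +x posts.


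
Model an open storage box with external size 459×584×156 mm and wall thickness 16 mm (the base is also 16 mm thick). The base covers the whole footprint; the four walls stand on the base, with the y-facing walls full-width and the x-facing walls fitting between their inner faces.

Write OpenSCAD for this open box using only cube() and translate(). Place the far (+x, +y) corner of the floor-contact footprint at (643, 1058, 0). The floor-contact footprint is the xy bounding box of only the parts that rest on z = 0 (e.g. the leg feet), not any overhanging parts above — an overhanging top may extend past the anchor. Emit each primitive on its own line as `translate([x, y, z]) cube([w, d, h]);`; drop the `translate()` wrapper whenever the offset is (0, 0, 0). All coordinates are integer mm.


translate([184, 474, 0]) cube([459, 584, 16]);
translate([184, 474, 16]) cube([459, 16, 140]);
translate([184, 1042, 16]) cube([459, 16, 140]);
translate([184, 490, 16]) cube([16, 552, 140]);
translate([627, 490, 16]) cube([16, 552, 140]);


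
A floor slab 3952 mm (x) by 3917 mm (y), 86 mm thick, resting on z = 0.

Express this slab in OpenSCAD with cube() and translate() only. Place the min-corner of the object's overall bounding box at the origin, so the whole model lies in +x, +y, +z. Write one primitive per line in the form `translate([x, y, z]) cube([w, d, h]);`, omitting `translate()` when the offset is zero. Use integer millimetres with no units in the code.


cube([3952, 3917, 86]);


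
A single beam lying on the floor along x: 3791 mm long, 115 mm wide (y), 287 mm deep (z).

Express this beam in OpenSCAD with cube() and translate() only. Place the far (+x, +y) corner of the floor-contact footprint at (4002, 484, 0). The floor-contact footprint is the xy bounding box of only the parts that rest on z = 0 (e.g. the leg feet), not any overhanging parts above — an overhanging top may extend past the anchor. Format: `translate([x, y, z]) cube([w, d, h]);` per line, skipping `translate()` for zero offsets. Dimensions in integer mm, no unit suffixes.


translate([211, 369, 0]) cube([3791, 115, 287]);


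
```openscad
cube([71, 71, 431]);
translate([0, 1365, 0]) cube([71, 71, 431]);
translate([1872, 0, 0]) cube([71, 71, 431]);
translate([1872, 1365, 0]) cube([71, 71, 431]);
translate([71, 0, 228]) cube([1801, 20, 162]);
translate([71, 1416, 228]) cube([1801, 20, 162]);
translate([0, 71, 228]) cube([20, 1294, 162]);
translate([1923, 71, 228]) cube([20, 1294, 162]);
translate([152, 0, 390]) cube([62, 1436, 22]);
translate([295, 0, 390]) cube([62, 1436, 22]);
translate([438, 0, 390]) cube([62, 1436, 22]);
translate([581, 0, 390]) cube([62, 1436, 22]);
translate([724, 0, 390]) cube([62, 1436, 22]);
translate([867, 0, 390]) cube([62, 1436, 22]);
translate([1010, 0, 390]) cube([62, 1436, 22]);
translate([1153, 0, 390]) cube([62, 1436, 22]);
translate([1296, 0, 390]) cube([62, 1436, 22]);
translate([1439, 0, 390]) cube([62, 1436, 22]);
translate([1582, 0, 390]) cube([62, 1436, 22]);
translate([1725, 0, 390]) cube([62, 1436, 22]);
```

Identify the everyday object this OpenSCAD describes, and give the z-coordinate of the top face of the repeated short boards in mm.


A bed frame. The slat-top height is 412 mm.

Four posts, four rails, and a row of slats — a bed frame. Slats sit on the rails at z = 228 + 162 = 390; with slat thickness 22, the top is 412 mm.


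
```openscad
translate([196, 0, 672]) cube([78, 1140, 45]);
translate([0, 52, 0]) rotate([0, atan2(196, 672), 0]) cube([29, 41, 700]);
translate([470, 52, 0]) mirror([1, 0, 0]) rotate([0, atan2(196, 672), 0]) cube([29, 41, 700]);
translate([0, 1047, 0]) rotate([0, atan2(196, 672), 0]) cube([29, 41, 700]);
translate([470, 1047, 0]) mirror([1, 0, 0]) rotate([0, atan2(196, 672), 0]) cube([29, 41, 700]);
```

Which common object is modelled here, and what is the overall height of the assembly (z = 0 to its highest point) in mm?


A sawhorse. The overall height is 717 mm.

A beam across two mirrored pairs of raked legs — a sawhorse. The beam's underside is at z = 672 (matching the legs' vertical rise in atan2(196, 672)) and the beam is 45 mm tall, so its top is at 672 + 45 = 717 mm. The raked legs top out at the beam's underside, so that is the highest point.


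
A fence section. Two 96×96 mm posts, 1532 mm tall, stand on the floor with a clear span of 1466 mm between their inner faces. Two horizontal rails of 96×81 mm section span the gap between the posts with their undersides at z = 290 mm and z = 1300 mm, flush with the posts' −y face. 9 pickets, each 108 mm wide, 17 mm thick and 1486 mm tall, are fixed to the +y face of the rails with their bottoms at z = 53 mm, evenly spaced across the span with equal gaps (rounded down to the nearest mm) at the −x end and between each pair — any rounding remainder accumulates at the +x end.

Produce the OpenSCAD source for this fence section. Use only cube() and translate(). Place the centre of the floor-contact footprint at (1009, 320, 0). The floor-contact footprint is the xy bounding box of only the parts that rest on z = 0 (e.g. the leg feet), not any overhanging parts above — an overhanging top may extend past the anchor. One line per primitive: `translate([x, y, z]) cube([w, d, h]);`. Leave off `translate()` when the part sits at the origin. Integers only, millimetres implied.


translate([180, 272, 0]) cube([96, 96, 1532]);
translate([1742, 272, 0]) cube([96, 96, 1532]);
translate([276, 272, 290]) cube([1466, 96, 81]);
translate([276, 272, 1300]) cube([1466, 96, 81]);
translate([325, 368, 53]) cube([108, 17, 1486]);
translate([482, 368, 53]) cube([108, 17, 1486]);
translate([639, 368, 53]) cube([108, 17, 1486]);
translate([796, 368, 53]) cube([108, 17, 1486]);
translate([953, 368, 53]) cube([108, 17, 1486]);
translate([1110, 368, 53]) cube([108, 17, 1486]);
translate([1267, 368, 53]) cube([108, 17, 1486]);
translate([1424, 368, 53]) cube([108, 17, 1486]);
translate([1581, 368, 53]) cube([108, 17, 1486]);


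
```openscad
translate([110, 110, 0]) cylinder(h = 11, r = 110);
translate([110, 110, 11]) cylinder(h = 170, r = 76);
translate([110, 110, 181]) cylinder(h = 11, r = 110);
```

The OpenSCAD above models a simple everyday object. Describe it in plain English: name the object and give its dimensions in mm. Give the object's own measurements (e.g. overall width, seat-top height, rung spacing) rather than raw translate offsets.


A spool: two coaxial disc flanges of radius 110 mm and thickness 11 mm, joined by a core cylinder of radius 76 mm and height 170 mm. The lower flange rests on z = 0 and the three cylinders share a vertical axis.


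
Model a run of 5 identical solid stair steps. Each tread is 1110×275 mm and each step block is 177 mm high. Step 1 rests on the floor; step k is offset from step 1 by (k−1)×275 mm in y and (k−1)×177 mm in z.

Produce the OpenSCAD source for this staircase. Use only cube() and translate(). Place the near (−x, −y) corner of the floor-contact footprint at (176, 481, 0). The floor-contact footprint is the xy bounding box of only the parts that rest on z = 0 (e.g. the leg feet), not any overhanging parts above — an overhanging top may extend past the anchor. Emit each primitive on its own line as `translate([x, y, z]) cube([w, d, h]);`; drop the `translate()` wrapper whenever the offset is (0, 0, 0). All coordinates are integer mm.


translate([176, 481, 0]) cube([1110, 275, 177]);
translate([176, 756, 177]) cube([1110, 275, 177]);
translate([176, 1031, 354]) cube([1110, 275, 177]);
translate([176, 1306, 531]) cube([1110, 275, 177]);
translate([176, 1581, 708]) cube([1110, 275, 177]);


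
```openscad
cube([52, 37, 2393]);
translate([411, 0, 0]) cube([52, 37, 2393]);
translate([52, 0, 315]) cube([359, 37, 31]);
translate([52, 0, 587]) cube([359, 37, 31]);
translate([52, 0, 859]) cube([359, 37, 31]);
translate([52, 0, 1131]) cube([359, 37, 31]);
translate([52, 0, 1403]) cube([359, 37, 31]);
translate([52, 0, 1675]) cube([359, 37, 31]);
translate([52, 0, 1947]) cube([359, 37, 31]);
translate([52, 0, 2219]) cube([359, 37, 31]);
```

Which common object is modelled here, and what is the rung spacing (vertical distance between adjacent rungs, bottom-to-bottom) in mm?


A ladder. The rung spacing is 272 mm.

Two tall 52×37 posts with 8 short bars between them — a ladder. Adjacent rungs sit at z = 315 and z = 587, so the spacing is 587 − 315 = 272 mm.


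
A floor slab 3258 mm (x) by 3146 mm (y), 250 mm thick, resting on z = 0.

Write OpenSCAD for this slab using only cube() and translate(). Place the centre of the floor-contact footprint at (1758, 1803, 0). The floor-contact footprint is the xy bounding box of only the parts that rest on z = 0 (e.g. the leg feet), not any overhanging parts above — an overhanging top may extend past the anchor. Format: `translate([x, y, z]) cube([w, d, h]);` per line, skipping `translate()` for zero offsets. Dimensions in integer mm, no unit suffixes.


translate([129, 230, 0]) cube([3258, 3146, 250]);


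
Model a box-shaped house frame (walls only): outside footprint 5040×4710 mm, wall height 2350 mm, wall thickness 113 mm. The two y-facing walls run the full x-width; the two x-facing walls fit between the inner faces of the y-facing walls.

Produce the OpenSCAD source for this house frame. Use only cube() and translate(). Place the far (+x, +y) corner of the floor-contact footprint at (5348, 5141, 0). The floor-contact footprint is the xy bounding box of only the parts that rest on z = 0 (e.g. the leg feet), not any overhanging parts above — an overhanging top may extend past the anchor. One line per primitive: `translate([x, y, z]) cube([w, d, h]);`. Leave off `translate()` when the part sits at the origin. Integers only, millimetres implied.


translate([308, 431, 0]) cube([5040, 113, 2350]);
translate([308, 5028, 0]) cube([5040, 113, 2350]);
translate([308, 544, 0]) cube([113, 4484, 2350]);
translate([5235, 544, 0]) cube([113, 4484, 2350]);


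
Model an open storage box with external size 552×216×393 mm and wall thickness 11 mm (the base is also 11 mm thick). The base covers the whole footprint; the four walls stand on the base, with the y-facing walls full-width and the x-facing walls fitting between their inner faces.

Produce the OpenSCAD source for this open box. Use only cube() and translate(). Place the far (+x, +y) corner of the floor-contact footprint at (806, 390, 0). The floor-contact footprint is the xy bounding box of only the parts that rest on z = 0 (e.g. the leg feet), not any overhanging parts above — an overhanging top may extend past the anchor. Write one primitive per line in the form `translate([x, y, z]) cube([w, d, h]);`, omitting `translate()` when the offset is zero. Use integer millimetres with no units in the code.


translate([254, 174, 0]) cube([552, 216, 11]);
translate([254, 174, 11]) cube([552, 11, 382]);
translate([254, 379, 11]) cube([552, 11, 382]);
translate([254, 185, 11]) cube([11, 194, 382]);
translate([795, 185, 11]) cube([11, 194, 382]);


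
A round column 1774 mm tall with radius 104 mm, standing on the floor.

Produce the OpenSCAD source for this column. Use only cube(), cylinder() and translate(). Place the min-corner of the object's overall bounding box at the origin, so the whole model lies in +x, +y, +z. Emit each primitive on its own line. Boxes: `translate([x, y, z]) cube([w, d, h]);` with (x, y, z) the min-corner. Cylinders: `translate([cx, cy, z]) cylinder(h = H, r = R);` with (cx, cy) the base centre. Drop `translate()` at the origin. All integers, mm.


translate([104, 104, 0]) cylinder(h = 1774, r = 104);


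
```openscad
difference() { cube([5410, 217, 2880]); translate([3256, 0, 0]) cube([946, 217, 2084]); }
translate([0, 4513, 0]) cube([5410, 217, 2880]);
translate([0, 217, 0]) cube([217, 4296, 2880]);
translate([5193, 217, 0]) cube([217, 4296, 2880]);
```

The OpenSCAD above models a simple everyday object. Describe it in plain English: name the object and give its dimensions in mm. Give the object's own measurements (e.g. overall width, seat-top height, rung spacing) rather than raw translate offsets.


A single room: four walls, each 2880 mm tall and 217 mm thick, enclosing an outside footprint 5410×4730 mm (x × y), no floor or roof. The front and back walls (−y and +y sides) run the full x-width; the side walls fit between their inner faces. A door opening 946 mm wide and 2084 mm tall is cut through the front wall from the floor up, its −x edge 3256 mm from the wall's −x end.


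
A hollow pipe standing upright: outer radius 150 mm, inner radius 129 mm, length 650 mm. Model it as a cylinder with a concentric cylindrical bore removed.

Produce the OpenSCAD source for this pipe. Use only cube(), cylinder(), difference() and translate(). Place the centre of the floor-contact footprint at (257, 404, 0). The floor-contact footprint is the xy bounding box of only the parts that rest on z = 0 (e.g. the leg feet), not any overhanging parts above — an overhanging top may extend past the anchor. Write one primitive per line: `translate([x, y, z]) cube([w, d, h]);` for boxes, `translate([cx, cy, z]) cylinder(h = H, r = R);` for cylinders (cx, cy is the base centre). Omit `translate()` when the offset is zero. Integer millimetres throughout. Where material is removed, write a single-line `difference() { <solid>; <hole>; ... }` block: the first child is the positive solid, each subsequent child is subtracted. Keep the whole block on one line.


difference() { translate([257, 404, 0]) cylinder(h = 650, r = 150); translate([257, 404, 0]) cylinder(h = 650, r = 129); }


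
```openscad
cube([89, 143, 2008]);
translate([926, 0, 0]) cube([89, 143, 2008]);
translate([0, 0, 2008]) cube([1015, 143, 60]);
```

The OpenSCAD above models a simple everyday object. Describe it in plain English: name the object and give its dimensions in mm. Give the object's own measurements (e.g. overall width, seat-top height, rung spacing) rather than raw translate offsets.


A door frame. The clear opening is 837 mm wide and 2008 mm high. Two 89 mm wide jambs, 143 mm deep, stand either side of the opening from the floor to the top of the opening. A 60 mm thick head sits across the top of both jambs, spanning the full outside width of the frame.


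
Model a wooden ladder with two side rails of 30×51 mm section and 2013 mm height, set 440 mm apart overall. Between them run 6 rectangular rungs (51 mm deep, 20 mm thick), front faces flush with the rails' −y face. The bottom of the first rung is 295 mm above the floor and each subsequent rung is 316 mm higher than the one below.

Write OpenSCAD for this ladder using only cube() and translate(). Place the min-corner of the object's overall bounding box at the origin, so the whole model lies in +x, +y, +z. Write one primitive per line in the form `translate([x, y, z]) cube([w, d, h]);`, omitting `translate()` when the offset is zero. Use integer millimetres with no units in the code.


// rung span = 440 - 2*30 = 380
// rung[k] z = 295 + k*316
cube([30, 51, 2013]);
translate([410, 0, 0]) cube([30, 51, 2013]);
translate([30, 0, 295]) cube([380, 51, 20]);
translate([30, 0, 611]) cube([380, 51, 20]);
translate([30, 0, 927]) cube([380, 51, 20]);
translate([30, 0, 1243]) cube([380, 51, 20]);
translate([30, 0, 1559]) cube([380, 51, 20]);
translate([30, 0, 1875]) cube([380, 51, 20]);


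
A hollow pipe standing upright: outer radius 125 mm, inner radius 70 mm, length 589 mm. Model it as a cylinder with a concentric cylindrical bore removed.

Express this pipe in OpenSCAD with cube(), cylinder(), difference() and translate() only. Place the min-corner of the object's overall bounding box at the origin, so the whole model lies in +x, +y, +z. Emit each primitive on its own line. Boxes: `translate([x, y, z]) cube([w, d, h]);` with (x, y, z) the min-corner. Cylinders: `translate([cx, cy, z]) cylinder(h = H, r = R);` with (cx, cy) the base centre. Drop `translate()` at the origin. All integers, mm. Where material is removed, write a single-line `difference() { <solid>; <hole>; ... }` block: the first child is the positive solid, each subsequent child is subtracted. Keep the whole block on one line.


difference() { translate([125, 125, 0]) cylinder(h = 589, r = 125); translate([125, 125, 0]) cylinder(h = 589, r = 70); }


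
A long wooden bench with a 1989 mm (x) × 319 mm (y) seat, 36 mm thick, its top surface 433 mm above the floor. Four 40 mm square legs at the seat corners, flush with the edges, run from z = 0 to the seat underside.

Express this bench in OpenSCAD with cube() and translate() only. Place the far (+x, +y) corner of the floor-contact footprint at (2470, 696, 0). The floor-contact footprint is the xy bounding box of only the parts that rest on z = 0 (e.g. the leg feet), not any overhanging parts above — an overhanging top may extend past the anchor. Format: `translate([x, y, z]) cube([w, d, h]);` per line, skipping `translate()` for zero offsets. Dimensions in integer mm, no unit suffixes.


// leg_h = 433 − 36 = 397
translate([481, 377, 397]) cube([1989, 319, 36]);
translate([481, 377, 0]) cube([40, 40, 397]);
translate([481, 656, 0]) cube([40, 40, 397]);
translate([2430, 377, 0]) cube([40, 40, 397]);
translate([2430, 656, 0]) cube([40, 40, 397]);


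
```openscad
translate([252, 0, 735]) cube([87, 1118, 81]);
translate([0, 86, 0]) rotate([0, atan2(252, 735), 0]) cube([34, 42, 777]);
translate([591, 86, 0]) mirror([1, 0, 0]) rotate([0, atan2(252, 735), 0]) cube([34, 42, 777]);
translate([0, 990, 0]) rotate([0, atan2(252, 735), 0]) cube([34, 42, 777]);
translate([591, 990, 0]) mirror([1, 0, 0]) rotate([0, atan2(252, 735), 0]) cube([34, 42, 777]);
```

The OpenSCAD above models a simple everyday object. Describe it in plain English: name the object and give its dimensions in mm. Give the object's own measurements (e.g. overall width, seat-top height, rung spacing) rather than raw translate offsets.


A sawhorse. A 87×1118×81 mm beam (x, y, z) sits on two A-frame leg pairs. Each pair is two raked legs of 34×42 mm section (42 mm along y) splaying symmetrically in x. Each leg rises 735 mm vertically over 252 mm of horizontal reach and is 777 mm long along its own axis. Every leg's outer bottom edge rests on the floor and its outer top edge meets a bottom edge of the beam — the left legs (tilting toward +x) meet the beam's −x bottom edge, the right legs (their mirror images, tilting toward −x) meet its +x bottom edge — so the leg tops tuck under the beam, the beam's underside is 735 mm above the floor, and the feet are 591 mm apart outside-to-outside with the beam centred between them. The two leg pairs are set in 86 mm from either end of the beam.


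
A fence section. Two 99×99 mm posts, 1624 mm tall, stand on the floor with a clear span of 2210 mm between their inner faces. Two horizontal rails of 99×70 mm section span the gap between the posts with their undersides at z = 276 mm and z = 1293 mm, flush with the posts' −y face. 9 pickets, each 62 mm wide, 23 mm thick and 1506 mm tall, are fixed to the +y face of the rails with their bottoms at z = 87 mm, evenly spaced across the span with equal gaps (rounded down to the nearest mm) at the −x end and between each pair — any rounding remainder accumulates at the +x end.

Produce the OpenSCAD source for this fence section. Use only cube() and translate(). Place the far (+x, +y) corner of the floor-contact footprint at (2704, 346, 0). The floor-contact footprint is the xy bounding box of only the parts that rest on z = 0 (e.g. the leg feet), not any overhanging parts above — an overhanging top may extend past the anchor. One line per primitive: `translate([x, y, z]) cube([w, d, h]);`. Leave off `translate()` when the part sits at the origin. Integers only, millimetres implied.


translate([296, 247, 0]) cube([99, 99, 1624]);
translate([2605, 247, 0]) cube([99, 99, 1624]);
translate([395, 247, 276]) cube([2210, 99, 70]);
translate([395, 247, 1293]) cube([2210, 99, 70]);
translate([560, 346, 87]) cube([62, 23, 1506]);
translate([787, 346, 87]) cube([62, 23, 1506]);
translate([1014, 346, 87]) cube([62, 23, 1506]);
translate([1241, 346, 87]) cube([62, 23, 1506]);
translate([1468, 346, 87]) cube([62, 23, 1506]);
translate([1695, 346, 87]) cube([62, 23, 1506]);
translate([1922, 346, 87]) cube([62, 23, 1506]);
translate([2149, 346, 87]) cube([62, 23, 1506]);
translate([2376, 346, 87]) cube([62, 23, 1506]);


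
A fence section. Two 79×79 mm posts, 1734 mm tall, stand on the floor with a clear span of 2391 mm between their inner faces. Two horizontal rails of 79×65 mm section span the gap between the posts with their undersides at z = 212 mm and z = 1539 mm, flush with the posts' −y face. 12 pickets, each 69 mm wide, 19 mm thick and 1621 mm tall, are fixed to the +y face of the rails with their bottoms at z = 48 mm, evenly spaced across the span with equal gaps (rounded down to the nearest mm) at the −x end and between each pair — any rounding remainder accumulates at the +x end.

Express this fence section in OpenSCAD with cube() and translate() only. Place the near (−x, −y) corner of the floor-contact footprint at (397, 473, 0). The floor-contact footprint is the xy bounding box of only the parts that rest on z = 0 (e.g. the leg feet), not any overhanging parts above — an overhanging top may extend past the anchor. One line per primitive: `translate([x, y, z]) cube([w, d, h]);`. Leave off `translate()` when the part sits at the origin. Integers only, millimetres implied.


translate([397, 473, 0]) cube([79, 79, 1734]);
translate([2867, 473, 0]) cube([79, 79, 1734]);
translate([476, 473, 212]) cube([2391, 79, 65]);
translate([476, 473, 1539]) cube([2391, 79, 65]);
translate([596, 552, 48]) cube([69, 19, 1621]);
translate([785, 552, 48]) cube([69, 19, 1621]);
translate([974, 552, 48]) cube([69, 19, 1621]);
translate([1163, 552, 48]) cube([69, 19, 1621]);
translate([1352, 552, 48]) cube([69, 19, 1621]);
translate([1541, 552, 48]) cube([69, 19, 1621]);
translate([1730, 552, 48]) cube([69, 19, 1621]);
translate([1919, 552, 48]) cube([69, 19, 1621]);
translate([2108, 552, 48]) cube([69, 19, 1621]);
translate([2297, 552, 48]) cube([69, 19, 1621]);
translate([2486, 552, 48]) cube([69, 19, 1621]);
translate([2675, 552, 48]) cube([69, 19, 1621]);


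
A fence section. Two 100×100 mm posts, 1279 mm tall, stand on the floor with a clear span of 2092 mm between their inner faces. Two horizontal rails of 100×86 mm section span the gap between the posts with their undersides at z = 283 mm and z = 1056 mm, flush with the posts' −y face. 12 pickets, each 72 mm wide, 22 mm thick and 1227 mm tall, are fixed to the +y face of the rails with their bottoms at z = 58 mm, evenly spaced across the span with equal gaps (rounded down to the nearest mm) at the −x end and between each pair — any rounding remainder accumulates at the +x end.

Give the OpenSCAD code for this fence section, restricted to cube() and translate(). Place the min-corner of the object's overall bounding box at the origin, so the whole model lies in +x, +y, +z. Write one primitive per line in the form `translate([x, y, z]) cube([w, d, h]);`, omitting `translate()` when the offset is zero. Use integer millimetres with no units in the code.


cube([100, 100, 1279]);
translate([2192, 0, 0]) cube([100, 100, 1279]);
translate([100, 0, 283]) cube([2092, 100, 86]);
translate([100, 0, 1056]) cube([2092, 100, 86]);
translate([194, 100, 58]) cube([72, 22, 1227]);
translate([360, 100, 58]) cube([72, 22, 1227]);
translate([526, 100, 58]) cube([72, 22, 1227]);
translate([692, 100, 58]) cube([72, 22, 1227]);
translate([858, 100, 58]) cube([72, 22, 1227]);
translate([1024, 100, 58]) cube([72, 22, 1227]);
translate([1190, 100, 58]) cube([72, 22, 1227]);
translate([1356, 100, 58]) cube([72, 22, 1227]);
translate([1522, 100, 58]) cube([72, 22, 1227]);
translate([1688, 100, 58]) cube([72, 22, 1227]);
translate([1854, 100, 58]) cube([72, 22, 1227]);
translate([2020, 100, 58]) cube([72, 22, 1227]);


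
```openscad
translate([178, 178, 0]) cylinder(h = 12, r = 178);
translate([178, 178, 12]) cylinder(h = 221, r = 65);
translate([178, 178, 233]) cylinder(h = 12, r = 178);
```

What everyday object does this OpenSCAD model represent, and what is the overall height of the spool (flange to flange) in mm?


A spool. The overall height is 245 mm.

Three coaxial cylinders, large–small–large — a spool. Two 12 mm flanges and a 221 mm core give 12 + 221 + 12 = 245 mm.


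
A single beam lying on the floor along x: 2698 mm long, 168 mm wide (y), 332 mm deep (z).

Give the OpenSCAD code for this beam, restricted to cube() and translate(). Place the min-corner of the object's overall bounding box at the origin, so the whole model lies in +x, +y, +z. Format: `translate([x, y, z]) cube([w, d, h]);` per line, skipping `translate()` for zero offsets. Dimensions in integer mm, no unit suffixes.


cube([2698, 168, 332]);


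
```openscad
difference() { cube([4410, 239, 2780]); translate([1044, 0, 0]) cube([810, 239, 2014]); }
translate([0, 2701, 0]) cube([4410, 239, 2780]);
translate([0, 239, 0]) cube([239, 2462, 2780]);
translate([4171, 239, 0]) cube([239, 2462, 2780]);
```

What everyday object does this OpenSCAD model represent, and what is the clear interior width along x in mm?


A single room. The interior width is 3932 mm.

Four walls enclosing a rectangle with a door in the front wall — a room. Outside width 4410 minus two 239 mm walls gives 3932 mm.


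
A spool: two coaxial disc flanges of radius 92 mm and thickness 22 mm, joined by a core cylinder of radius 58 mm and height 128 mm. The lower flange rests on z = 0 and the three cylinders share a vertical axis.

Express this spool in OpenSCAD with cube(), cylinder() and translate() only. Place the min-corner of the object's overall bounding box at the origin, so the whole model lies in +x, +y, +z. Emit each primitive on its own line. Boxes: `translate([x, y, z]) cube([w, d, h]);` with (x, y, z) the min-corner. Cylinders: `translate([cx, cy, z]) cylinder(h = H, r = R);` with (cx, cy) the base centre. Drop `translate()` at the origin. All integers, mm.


translate([92, 92, 0]) cylinder(h = 22, r = 92);
translate([92, 92, 22]) cylinder(h = 128, r = 58);
translate([92, 92, 150]) cylinder(h = 22, r = 92);


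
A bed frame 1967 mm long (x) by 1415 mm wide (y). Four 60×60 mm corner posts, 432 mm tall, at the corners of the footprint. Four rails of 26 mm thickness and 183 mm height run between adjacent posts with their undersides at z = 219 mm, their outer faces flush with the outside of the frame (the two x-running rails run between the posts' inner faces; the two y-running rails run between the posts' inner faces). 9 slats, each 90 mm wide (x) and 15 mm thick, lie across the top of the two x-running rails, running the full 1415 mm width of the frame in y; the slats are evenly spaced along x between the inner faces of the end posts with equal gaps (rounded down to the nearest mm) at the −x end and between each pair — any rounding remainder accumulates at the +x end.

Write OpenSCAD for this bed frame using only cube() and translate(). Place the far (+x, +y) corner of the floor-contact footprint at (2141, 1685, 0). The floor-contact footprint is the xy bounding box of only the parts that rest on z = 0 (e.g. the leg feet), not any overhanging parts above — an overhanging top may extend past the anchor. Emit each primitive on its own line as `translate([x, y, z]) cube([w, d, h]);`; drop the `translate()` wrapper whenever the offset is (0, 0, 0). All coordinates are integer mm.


// slat z = rail_z + rail_h = 219 + 183 = 402
// slat gap = ⌊(1847 − 9·90) / 10⌋ = 103
translate([174, 270, 0]) cube([60, 60, 432]);
translate([174, 1625, 0]) cube([60, 60, 432]);
translate([2081, 270, 0]) cube([60, 60, 432]);
translate([2081, 1625, 0]) cube([60, 60, 432]);
translate([234, 270, 219]) cube([1847, 26, 183]);
translate([234, 1659, 219]) cube([1847, 26, 183]);
translate([174, 330, 219]) cube([26, 1295, 183]);
translate([2115, 330, 219]) cube([26, 1295, 183]);
translate([337, 270, 402]) cube([90, 1415, 15]);
translate([530, 270, 402]) cube([90, 1415, 15]);
translate([723, 270, 402]) cube([90, 1415, 15]);
translate([916, 270, 402]) cube([90, 1415, 15]);
translate([1109, 270, 402]) cube([90, 1415, 15]);
translate([1302, 270, 402]) cube([90, 1415, 15]);
translate([1495, 270, 402]) cube([90, 1415, 15]);
translate([1688, 270, 402]) cube([90, 1415, 15]);
translate([1881, 270, 402]) cube([90, 1415, 15]);
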